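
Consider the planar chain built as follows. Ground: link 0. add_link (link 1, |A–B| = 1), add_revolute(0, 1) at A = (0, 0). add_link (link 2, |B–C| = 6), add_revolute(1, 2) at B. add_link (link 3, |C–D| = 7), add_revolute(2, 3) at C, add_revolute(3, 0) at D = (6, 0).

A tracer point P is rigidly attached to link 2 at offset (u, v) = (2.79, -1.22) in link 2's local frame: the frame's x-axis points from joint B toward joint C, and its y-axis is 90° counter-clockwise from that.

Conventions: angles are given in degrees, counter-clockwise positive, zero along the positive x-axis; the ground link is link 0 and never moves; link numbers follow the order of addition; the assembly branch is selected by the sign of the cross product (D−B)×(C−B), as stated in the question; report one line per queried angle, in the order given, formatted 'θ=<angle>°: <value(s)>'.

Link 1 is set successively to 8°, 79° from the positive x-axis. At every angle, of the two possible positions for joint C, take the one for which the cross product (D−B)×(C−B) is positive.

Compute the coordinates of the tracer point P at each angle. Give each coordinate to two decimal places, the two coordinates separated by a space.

A=(0,0), D=(6.00,0)
θ=8°: B = A + 1.00·(cos8°, sin8°) = (0.9903, 0.1392)
θ=8°: |BD| = 5.0117
θ=8°: circle(B,6.00) ∩ circle(D,7.00): a=1.2089, h=5.8770
θ=8°:   candidates: C₊=(2.3619,5.9803) cross=29.453; C₋=(2.0355,-5.7691) cross=-29.453
θ=8°:   branch + wants cross > 0 → take C=(2.3619,5.9803) (cross=29.453)
θ=8°: ex = (C−B)/|BC| = (0.2286,0.9735); ey = (-0.9735,0.2286)
θ=8°: P = B + 2.79·ex + -1.22·ey = (2.8158,2.5764)
θ=79°: B = A + 1.00·(cos79°, sin79°) = (0.1908, 0.9816)
θ=79°: |BD| = 5.8915
θ=79°: circle(B,6.00) ∩ circle(D,7.00): a=1.8425, h=5.7101
θ=79°:   candidates: C₊=(2.9589,6.3049) cross=33.641; C₋=(1.0562,-4.9556) cross=-33.641
θ=79°:   branch + wants cross > 0 → take C=(2.9589,6.3049) (cross=33.641)
θ=79°: ex = (C−B)/|BC| = (0.4614,0.8872); ey = (-0.8872,0.4614)
θ=79°: P = B + 2.79·ex + -1.22·ey = (2.5604,2.8941)

θ=8°: 2.82 2.58
θ=79°: 2.56 2.89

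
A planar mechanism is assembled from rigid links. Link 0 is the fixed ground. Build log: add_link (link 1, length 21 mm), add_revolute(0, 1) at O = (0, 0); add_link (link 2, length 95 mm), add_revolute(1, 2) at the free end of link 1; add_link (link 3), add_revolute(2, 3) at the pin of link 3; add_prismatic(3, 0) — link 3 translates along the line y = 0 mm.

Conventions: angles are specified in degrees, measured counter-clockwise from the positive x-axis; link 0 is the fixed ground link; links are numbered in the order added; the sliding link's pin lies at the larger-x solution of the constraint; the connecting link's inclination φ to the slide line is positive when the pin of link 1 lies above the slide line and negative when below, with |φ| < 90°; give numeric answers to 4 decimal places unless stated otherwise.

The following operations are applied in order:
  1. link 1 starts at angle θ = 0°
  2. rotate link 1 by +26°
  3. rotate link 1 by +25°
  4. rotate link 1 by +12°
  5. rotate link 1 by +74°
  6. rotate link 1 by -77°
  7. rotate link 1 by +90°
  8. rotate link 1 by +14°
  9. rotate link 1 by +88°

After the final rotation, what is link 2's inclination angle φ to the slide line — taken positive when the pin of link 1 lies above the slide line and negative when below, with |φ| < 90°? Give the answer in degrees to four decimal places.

geometry: r = 21 mm, L = 95 mm, e = 0 mm; θ starts at 0°
rotate link 1 by +26°: θ ← 0° +26° = 26°
rotate link 1 by +25°: θ ← 26° +25° = 51°
rotate link 1 by +12°: θ ← 51° +12° = 63°
rotate link 1 by +74°: θ ← 63° +74° = 137°
rotate link 1 by -77°: θ ← 137° -77° = 60°
rotate link 1 by +90°: θ ← 60° +90° = 150°
rotate link 1 by +14°: θ ← 150° +14° = 164°
rotate link 1 by +88°: θ ← 164° +88° = 252°
h = r sin θ − e = -19.972187 − 0 = -19.972187
sin φ = h / L = -19.972187 / 95 = -0.21023355
φ = arcsin(-0.21023355) = -12.136039°

-12.1360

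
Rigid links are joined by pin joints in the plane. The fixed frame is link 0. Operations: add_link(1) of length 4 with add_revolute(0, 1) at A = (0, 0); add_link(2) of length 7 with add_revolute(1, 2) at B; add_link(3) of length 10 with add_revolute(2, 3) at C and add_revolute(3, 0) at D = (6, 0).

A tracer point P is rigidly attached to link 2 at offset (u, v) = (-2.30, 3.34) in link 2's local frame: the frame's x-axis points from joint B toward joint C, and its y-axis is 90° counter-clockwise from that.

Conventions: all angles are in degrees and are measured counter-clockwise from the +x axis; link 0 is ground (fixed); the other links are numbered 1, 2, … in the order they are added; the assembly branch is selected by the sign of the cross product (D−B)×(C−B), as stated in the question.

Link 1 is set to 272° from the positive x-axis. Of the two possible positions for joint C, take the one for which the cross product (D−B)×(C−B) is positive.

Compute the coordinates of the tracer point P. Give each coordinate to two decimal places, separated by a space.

A=(0,0), D=(6.00,0)
B = A + 4.00·(cos272°, sin272°) = (0.1396, -3.9976)
|BD| = 7.0940
circle(B,7.00) ∩ circle(D,10.00): a=-0.0476, h=6.9998
  candidates: C₊=(-3.8442,1.7582) cross=49.657; C₋=(4.0448,-9.8070) cross=-49.657
  branch + wants cross > 0 → take C=(-3.8442,1.7582) (cross=49.657)
ex = (C−B)/|BC| = (-0.5691,0.8223); ey = (-0.8223,-0.5691)
P = B + -2.30·ex + 3.34·ey = (-1.2978,-7.7896)

-1.30 -7.79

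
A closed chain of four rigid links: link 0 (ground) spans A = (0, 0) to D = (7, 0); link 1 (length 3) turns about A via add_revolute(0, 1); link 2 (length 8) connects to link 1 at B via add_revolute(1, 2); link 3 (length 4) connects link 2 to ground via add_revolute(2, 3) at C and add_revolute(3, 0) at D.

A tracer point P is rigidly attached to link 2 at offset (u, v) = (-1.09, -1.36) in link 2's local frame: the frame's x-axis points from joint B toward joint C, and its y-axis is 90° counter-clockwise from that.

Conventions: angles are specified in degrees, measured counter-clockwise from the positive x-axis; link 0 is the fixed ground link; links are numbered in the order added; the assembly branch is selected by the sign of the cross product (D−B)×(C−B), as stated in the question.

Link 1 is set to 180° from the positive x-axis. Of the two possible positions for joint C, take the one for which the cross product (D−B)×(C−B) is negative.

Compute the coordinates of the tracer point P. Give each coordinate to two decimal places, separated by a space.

A=(0,0), D=(7.00,0)
B = A + 3.00·(cos180°, sin180°) = (-3.0000, 0.0000)
|BD| = 10.0000
circle(B,8.00) ∩ circle(D,4.00): a=7.4000, h=3.0397
  candidates: C₊=(4.4000,3.0397) cross=30.397; C₋=(4.4000,-3.0397) cross=-30.397
  branch - wants cross < 0 → take C=(4.4000,-3.0397) (cross=-30.397)
ex = (C−B)/|BC| = (0.9250,-0.3800); ey = (0.3800,0.9250)
P = B + -1.09·ex + -1.36·ey = (-4.5250,-0.8438)

-4.53 -0.84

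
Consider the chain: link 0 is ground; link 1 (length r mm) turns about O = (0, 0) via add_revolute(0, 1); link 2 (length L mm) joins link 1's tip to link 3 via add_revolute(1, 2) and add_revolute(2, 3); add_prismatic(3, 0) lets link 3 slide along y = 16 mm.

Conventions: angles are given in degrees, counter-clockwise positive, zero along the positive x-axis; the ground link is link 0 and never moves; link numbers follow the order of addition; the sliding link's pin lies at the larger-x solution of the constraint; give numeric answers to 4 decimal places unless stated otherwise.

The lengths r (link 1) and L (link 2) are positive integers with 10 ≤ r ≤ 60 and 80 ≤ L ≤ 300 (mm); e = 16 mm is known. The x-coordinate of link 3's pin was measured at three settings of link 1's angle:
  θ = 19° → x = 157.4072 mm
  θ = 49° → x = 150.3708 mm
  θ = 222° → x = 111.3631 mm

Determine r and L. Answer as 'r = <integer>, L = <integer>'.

constraint per measurement: (x − r cos θ)² + (r sin θ − e)² = L²
subtracting the θ₁ and θ₂ equations cancels the r² and L² terms:
r = (x₁² − x₂²) / (2[(x₁cos θ₁ + e sin θ₁) − (x₂cos θ₂ + e sin θ₂)]) = 25.0000 → r = 25
L² = (x₁ − r cos θ₁)² + (r sin θ₁ − e)² = 17956.0005 → L = 134.0000 → L = 134
check at θ₃=222°: x = 111.3631 (printed 111.3631) ✓

r = 25, L = 134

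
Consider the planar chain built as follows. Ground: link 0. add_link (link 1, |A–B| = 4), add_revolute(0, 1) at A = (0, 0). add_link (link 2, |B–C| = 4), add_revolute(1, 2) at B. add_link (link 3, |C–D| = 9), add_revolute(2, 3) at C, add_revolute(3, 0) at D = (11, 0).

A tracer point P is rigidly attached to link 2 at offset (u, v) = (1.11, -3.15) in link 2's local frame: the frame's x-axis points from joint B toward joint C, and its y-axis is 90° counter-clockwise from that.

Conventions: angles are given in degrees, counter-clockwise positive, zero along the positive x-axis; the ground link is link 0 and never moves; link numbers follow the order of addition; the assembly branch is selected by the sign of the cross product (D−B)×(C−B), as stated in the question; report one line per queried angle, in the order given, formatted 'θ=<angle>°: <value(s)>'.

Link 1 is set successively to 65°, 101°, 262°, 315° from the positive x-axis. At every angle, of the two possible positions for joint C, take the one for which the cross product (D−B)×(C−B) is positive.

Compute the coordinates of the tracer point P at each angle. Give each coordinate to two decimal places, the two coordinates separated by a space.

A=(0,0), D=(11.00,0)
θ=65°: B = A + 4.00·(cos65°, sin65°) = (1.6905, 3.6252)
θ=65°: |BD| = 9.9905
θ=65°: circle(B,4.00) ∩ circle(D,9.00): a=1.7421, h=3.6007
θ=65°:   candidates: C₊=(4.6204,6.3483) cross=35.973; C₋=(2.0073,-0.3622) cross=-35.973
θ=65°:   branch + wants cross > 0 → take C=(4.6204,6.3483) (cross=35.973)
θ=65°: ex = (C−B)/|BC| = (0.7325,0.6808); ey = (-0.6808,0.7325)
θ=65°: P = B + 1.11·ex + -3.15·ey = (4.6480,2.0735)
θ=101°: B = A + 4.00·(cos101°, sin101°) = (-0.7632, 3.9265)
θ=101°: |BD| = 12.4013
θ=101°: circle(B,4.00) ∩ circle(D,9.00): a=3.5799, h=1.7844
θ=101°:   candidates: C₊=(3.1975,4.4856) cross=22.129; C₋=(2.0675,1.1004) cross=-22.129
θ=101°:   branch + wants cross > 0 → take C=(3.1975,4.4856) (cross=22.129)
θ=101°: ex = (C−B)/|BC| = (0.9902,0.1398); ey = (-0.1398,0.9902)
θ=101°: P = B + 1.11·ex + -3.15·ey = (0.7762,0.9626)
θ=262°: B = A + 4.00·(cos262°, sin262°) = (-0.5567, -3.9611)
θ=262°: |BD| = 12.2167
θ=262°: circle(B,4.00) ∩ circle(D,9.00): a=3.4480, h=2.0276
θ=262°:   candidates: C₊=(2.0477,-0.9251) cross=24.770; C₋=(3.3625,-4.7611) cross=-24.770
θ=262°:   branch + wants cross > 0 → take C=(2.0477,-0.9251) (cross=24.770)
θ=262°: ex = (C−B)/|BC| = (0.6511,0.7590); ey = (-0.7590,0.6511)
θ=262°: P = B + 1.11·ex + -3.15·ey = (2.5569,-5.1695)
θ=315°: B = A + 4.00·(cos315°, sin315°) = (2.8284, -2.8284)
θ=315°: |BD| = 8.6472
θ=315°: circle(B,4.00) ∩ circle(D,9.00): a=0.5652, h=3.9599
θ=315°:   candidates: C₊=(2.0673,1.0985) cross=34.242; C₋=(4.6578,-6.3856) cross=-34.242
θ=315°:   branch + wants cross > 0 → take C=(2.0673,1.0985) (cross=34.242)
θ=315°: ex = (C−B)/|BC| = (-0.1903,0.9817); ey = (-0.9817,-0.1903)
θ=315°: P = B + 1.11·ex + -3.15·ey = (5.7097,-1.1393)

θ=65°: 4.65 2.07
θ=101°: 0.78 0.96
θ=262°: 2.56 -5.17
θ=315°: 5.71 -1.14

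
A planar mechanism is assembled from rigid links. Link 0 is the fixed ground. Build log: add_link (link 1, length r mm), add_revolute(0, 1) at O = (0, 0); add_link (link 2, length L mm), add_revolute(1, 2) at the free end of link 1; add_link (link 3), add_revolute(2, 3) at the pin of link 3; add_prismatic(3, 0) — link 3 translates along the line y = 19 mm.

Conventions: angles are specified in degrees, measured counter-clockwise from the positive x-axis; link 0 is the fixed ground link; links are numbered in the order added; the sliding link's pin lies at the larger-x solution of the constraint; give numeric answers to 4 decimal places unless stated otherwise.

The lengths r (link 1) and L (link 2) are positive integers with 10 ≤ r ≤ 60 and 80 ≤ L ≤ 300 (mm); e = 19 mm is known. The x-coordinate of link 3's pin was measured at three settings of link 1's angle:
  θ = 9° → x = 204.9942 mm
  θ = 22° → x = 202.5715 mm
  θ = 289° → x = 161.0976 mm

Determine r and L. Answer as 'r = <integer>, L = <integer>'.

constraint per measurement: (x − r cos θ)² + (r sin θ − e)² = L²
subtracting the θ₁ and θ₂ equations cancels the r² and L² terms:
r = (x₁² − x₂²) / (2[(x₁cos θ₁ + e sin θ₁) − (x₂cos θ₂ + e sin θ₂)]) = 47.0012 → r = 47
L² = (x₁ − r cos θ₁)² + (r sin θ₁ − e)² = 25281.0142 → L = 159.0000 → L = 159
check at θ₃=289°: x = 161.0976 (printed 161.0976) ✓

r = 47, L = 159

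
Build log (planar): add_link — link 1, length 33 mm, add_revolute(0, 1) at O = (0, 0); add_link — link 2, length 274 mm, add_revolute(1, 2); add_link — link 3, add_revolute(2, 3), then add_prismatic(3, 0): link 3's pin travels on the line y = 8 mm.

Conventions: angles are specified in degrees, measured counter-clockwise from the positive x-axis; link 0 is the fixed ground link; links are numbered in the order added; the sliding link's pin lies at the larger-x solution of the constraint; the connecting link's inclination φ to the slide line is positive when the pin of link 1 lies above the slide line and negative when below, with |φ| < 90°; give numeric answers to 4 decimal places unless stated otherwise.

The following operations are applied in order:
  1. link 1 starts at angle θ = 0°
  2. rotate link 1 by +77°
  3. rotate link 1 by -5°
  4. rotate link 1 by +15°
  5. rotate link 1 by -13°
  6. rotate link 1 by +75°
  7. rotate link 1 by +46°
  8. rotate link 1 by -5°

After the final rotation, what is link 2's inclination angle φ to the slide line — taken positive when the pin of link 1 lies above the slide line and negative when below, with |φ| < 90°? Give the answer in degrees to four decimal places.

geometry: r = 33 mm, L = 274 mm, e = 8 mm; θ starts at 0°
rotate link 1 by +77°: θ ← 0° +77° = 77°
rotate link 1 by -5°: θ ← 77° -5° = 72°
rotate link 1 by +15°: θ ← 72° +15° = 87°
rotate link 1 by -13°: θ ← 87° -13° = 74°
rotate link 1 by +75°: θ ← 74° +75° = 149°
rotate link 1 by +46°: θ ← 149° +46° = 195°
rotate link 1 by -5°: θ ← 195° -5° = 190°
h = r sin θ − e = -5.730390 − 8 = -13.730390
sin φ = h / L = -13.730390 / 274 = -0.05011091
φ = arcsin(-0.05011091) = -2.872347°

-2.8723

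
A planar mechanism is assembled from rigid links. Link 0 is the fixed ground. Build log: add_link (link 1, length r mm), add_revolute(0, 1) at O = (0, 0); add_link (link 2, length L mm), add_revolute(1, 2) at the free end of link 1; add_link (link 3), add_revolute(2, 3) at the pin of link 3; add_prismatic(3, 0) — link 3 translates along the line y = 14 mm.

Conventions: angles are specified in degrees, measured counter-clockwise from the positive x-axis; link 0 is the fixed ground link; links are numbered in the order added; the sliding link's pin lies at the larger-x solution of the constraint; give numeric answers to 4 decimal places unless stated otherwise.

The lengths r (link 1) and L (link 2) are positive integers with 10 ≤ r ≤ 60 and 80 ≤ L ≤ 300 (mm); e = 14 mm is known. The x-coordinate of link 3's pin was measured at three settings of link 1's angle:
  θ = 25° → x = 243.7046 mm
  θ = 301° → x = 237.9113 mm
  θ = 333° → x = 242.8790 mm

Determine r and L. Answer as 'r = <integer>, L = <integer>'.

constraint per measurement: (x − r cos θ)² + (r sin θ − e)² = L²
subtracting the θ₁ and θ₂ equations cancels the r² and L² terms:
r = (x₁² − x₂²) / (2[(x₁cos θ₁ + e sin θ₁) − (x₂cos θ₂ + e sin θ₂)]) = 12.0001 → r = 12
L² = (x₁ − r cos θ₁)² + (r sin θ₁ − e)² = 54289.0193 → L = 233.0000 → L = 233
check at θ₃=333°: x = 242.8790 (printed 242.8790) ✓

r = 12, L = 233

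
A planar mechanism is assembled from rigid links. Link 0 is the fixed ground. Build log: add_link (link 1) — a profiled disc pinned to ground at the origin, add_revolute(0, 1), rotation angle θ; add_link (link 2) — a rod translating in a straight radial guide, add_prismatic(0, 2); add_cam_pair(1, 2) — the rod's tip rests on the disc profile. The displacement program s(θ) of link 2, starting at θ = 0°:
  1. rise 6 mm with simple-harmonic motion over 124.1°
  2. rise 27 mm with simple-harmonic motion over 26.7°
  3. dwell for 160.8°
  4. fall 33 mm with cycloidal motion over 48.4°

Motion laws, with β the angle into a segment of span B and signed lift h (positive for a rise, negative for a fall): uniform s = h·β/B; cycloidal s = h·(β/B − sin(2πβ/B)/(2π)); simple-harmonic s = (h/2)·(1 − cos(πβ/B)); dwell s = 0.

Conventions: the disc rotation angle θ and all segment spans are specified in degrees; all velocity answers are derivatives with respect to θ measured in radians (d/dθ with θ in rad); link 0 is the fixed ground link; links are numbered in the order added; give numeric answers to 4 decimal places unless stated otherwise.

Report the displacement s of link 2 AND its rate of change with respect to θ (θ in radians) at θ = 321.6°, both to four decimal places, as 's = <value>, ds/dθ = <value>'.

seg 1 [0°–124.1°] simple-harmonic, h=6: full span → s += 6 → s = 6.0000
seg 2 [124.1°–150.8°] simple-harmonic, h=27: full span → s += 27 → s = 33.0000
seg 3 [150.8°–311.6°] dwell: s stays 33.0000
seg 4 [311.6°–360°] cycloidal, h=-33: θ=321.6° here. β=10, B=48.4. -33·(0.2066 − sin(2π·0.2066)/(2π)) = -1.7600 → s = 31.2400
velocity in seg [311.6°–360°] (cycloidal), θ in radians: β = 10° = 0.1745 rad, B = 48.4° = 0.8447 rad; ds/dθ = (h/B)(1 − cos(2πβ/B)) = ((-33)/0.8447)(1 − cos(2π·0.2066)) = -28.546845 mm/rad

s = 31.2400, ds/dθ = -28.5468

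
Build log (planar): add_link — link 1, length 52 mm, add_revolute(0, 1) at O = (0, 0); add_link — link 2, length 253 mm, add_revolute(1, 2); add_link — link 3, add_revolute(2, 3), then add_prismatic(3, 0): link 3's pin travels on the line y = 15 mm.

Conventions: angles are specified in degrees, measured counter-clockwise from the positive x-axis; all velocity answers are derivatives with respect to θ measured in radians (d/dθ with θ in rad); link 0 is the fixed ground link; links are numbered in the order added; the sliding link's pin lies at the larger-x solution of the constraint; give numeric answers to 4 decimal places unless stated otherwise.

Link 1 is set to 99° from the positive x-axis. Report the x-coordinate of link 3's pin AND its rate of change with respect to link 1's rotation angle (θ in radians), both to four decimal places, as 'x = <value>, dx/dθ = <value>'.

geometry: r = 52 mm, L = 253 mm, e = 15 mm
crank pin P = (r cos θ, r sin θ) = (-8.134592, 51.359794)
h = r sin θ − e = 51.359794 − 15 = 36.359794
x = r cos θ + √(L² − h²) = -8.134592 + 250.373652 = 242.239059
dx/dθ = −r sin θ − h·r cos θ/√(L² − h²) (θ in radians; h = 36.359794) = -50.178471

x = 242.2391, dx/dθ = -50.1785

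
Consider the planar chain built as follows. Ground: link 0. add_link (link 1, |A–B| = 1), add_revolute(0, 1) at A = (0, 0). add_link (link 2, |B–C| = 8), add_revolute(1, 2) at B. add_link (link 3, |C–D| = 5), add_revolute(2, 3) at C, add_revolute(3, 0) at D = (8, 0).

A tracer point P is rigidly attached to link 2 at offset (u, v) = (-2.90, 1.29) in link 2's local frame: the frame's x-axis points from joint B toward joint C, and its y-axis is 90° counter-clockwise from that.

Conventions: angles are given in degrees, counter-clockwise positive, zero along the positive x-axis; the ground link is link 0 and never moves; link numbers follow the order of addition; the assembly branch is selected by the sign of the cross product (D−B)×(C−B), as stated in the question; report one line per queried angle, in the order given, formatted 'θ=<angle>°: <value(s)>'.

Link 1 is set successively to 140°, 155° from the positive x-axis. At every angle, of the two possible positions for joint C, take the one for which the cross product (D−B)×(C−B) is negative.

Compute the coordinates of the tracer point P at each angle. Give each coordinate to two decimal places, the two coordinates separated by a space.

A=(0,0), D=(8.00,0)
θ=140°: B = A + 1.00·(cos140°, sin140°) = (-0.7660, 0.6428)
θ=140°: |BD| = 8.7896
θ=140°: circle(B,8.00) ∩ circle(D,5.00): a=6.6133, h=4.5015
θ=140°:   candidates: C₊=(6.1588,4.6486) cross=39.567; C₋=(5.5004,-4.3303) cross=-39.567
θ=140°:   branch - wants cross < 0 → take C=(5.5004,-4.3303) (cross=-39.567)
θ=140°: ex = (C−B)/|BC| = (0.7833,-0.6216); ey = (0.6216,0.7833)
θ=140°: P = B + -2.90·ex + 1.29·ey = (-2.2357,3.4560)
θ=155°: B = A + 1.00·(cos155°, sin155°) = (-0.9063, 0.4226)
θ=155°: |BD| = 8.9163
θ=155°: circle(B,8.00) ∩ circle(D,5.00): a=6.6452, h=4.4544
θ=155°:   candidates: C₊=(5.9425,4.5571) cross=39.717; C₋=(5.5203,-4.3418) cross=-39.717
θ=155°:   branch - wants cross < 0 → take C=(5.5203,-4.3418) (cross=-39.717)
θ=155°: ex = (C−B)/|BC| = (0.8033,-0.5955); ey = (0.5955,0.8033)
θ=155°: P = B + -2.90·ex + 1.29·ey = (-2.4677,3.1860)

θ=140°: -2.24 3.46
θ=155°: -2.47 3.19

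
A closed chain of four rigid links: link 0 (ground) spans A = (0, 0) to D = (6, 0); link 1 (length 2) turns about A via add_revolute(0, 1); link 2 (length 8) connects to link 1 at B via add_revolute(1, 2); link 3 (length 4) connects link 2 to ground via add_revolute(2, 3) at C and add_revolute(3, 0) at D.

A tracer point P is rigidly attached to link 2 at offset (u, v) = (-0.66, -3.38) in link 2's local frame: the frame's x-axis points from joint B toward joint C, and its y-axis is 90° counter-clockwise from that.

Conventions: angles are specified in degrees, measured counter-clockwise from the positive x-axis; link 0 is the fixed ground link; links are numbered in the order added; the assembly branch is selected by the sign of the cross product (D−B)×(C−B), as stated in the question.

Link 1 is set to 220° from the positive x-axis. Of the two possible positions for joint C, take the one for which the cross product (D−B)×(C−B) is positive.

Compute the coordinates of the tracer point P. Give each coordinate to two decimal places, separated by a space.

A=(0,0), D=(6.00,0)
B = A + 2.00·(cos220°, sin220°) = (-1.5321, -1.2856)
|BD| = 7.6410
circle(B,8.00) ∩ circle(D,4.00): a=6.9615, h=3.9419
  candidates: C₊=(4.6669,3.7713) cross=30.120; C₋=(5.9933,-4.0000) cross=-30.120
  branch + wants cross > 0 → take C=(4.6669,3.7713) (cross=30.120)
ex = (C−B)/|BC| = (0.7749,0.6321); ey = (-0.6321,0.7749)
P = B + -0.66·ex + -3.38·ey = (0.0930,-4.3219)

0.09 -4.32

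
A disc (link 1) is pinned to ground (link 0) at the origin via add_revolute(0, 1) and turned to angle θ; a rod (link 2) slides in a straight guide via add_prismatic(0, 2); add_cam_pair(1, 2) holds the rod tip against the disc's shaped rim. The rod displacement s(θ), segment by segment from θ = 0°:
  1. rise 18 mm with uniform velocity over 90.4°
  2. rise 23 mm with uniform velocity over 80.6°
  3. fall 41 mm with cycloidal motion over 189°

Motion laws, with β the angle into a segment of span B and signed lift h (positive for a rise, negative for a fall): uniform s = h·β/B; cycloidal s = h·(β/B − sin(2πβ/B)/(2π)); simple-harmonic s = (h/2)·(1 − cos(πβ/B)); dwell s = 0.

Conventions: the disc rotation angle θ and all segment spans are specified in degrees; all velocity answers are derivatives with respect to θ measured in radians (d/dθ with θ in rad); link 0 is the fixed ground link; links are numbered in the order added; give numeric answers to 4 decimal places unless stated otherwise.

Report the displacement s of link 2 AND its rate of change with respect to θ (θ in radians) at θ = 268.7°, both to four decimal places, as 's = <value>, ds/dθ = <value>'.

segment 1 (0° to 90.4°, uniform, h = 18) is passed completely: s = 0.0000 + (18) = 18.0000
segment 2 (90.4° to 171°, uniform, h = 23) is passed completely: s = 18.0000 + (23) = 41.0000
θ = 268.7° falls in segment 3 (171° to 360°, cycloidal, h = -41): β = 268.7 − 171 = 97.7°, B = 189°; Δs = -41·(0.5169 − sin(2π·0.5169)/(2π)) = -21.8871; s = 41.0000 − 21.8871 = 19.1129
velocity in seg [171°–360°] (cycloidal), θ in radians: β = 97.7° = 1.7052 rad, B = 189° = 3.2987 rad; ds/dθ = (h/B)(1 − cos(2πβ/B)) = ((-41)/3.2987)(1 − cos(2π·0.5169)) = -24.788221 mm/rad

s = 19.1129, ds/dθ = -24.7882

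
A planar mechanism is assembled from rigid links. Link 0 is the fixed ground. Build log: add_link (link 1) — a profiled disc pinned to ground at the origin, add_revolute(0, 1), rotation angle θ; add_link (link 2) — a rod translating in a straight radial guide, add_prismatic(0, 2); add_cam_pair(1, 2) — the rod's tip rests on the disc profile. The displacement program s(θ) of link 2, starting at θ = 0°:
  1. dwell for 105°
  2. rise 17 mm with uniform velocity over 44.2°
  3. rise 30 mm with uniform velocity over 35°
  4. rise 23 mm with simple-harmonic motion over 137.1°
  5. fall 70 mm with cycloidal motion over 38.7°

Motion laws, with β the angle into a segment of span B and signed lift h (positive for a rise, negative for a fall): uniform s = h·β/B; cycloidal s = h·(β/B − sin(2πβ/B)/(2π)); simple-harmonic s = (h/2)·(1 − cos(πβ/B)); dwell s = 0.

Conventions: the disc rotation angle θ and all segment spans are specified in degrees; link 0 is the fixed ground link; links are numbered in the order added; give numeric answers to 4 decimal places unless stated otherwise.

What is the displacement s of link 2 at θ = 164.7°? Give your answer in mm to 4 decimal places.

seg 1 [0°–105°] dwell: s stays 0.0000
seg 2 [105°–149.2°] uniform, h=17: full span → s += 17 → s = 17.0000
seg 3 [149.2°–184.2°] uniform, h=30: θ=164.7° here. β=15.5, B=35. 30·15.5/35 = 13.2857 → s = 30.2857

30.2857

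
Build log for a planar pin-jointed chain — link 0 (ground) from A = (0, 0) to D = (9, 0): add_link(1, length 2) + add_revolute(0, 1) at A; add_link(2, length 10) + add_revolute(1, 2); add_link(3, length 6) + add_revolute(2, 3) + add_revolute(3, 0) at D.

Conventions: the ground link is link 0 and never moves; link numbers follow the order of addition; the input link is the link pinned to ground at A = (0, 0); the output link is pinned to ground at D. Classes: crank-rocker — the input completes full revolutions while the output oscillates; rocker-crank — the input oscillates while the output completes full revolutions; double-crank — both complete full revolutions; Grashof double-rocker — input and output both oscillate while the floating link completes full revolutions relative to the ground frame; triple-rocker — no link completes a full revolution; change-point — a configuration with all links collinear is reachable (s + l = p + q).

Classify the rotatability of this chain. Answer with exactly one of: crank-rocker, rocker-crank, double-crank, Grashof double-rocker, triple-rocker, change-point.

lengths: ground=9, input=2, coupler=10, output=6
sorted: s=2 (shortest), l=10 (longest), p+q=15
s + l = 12 vs p + q = 15
s + l < p + q (Grashof) with shortest = input link → crank-rocker

crank-rocker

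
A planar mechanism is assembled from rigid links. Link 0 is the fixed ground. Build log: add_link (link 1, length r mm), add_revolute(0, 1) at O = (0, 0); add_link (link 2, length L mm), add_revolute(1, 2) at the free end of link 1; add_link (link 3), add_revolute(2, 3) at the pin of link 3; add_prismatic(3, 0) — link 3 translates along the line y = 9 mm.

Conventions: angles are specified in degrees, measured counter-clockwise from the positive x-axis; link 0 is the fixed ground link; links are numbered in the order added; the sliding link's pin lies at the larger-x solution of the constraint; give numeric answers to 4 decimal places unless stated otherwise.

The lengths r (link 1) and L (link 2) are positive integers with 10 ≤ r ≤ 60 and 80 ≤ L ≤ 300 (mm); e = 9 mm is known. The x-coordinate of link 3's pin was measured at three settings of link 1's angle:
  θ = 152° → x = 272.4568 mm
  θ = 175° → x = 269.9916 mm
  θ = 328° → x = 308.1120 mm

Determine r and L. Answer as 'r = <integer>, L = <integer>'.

constraint per measurement: (x − r cos θ)² + (r sin θ − e)² = L²
subtracting the θ₁ and θ₂ equations cancels the r² and L² terms:
r = (x₁² − x₂²) / (2[(x₁cos θ₁ + e sin θ₁) − (x₂cos θ₂ + e sin θ₂)]) = 20.9995 → r = 21
L² = (x₁ − r cos θ₁)² + (r sin θ₁ − e)² = 84680.9808 → L = 291.0000 → L = 291
check at θ₃=328°: x = 308.1120 (printed 308.1120) ✓

r = 21, L = 291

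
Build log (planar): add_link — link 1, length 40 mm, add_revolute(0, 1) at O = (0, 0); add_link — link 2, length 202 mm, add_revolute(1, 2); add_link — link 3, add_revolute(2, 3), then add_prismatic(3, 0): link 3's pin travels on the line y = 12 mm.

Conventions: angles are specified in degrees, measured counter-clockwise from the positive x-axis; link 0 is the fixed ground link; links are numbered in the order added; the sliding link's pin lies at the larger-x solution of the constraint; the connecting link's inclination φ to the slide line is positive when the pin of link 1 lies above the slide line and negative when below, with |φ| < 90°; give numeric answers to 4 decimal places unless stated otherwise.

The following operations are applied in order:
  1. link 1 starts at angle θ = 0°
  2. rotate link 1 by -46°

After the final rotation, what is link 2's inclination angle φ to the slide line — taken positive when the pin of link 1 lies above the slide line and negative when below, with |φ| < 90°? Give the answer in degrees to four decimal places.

geometry: r = 40 mm, L = 202 mm, e = 12 mm; θ starts at 0°
rotate link 1 by -46°: θ ← 0° -46° = -46°
h = r sin θ − e = -28.773592 − 12 = -40.773592
sin φ = h / L = -40.773592 / 202 = -0.20184947
φ = arcsin(-0.20184947) = -11.645132°

-11.6451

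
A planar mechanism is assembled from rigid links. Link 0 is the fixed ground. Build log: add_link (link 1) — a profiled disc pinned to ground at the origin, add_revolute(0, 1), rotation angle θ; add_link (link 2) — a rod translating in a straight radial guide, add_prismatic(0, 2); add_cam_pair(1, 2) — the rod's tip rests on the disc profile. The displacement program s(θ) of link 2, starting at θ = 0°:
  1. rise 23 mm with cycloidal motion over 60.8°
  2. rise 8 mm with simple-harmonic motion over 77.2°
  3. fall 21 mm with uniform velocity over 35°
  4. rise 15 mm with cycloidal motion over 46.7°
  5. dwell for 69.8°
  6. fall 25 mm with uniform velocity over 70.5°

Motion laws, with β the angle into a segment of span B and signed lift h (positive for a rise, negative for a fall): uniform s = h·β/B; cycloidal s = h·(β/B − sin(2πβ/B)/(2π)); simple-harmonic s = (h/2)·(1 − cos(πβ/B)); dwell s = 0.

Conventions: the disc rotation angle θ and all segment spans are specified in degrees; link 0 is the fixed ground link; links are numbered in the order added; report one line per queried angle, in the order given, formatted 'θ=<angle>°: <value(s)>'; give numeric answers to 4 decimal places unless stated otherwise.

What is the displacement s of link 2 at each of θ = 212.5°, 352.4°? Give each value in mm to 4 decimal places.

seg 1 [0°–60.8°] cycloidal, h=23: full span → s += 23 → s = 23.0000
seg 2 [60.8°–138°] simple-harmonic, h=8: full span → s += 8 → s = 31.0000
seg 3 [138°–173°] uniform, h=-21: full span → s += -21 → s = 10.0000
seg 4 [173°–219.7°] cycloidal, h=15: θ=212.5° here. β=39.5, B=46.7. 15·(0.8458 − sin(2π·0.8458)/(2π)) = 14.6549 → s = 24.6549
seg 4 [173°–219.7°] cycloidal, h=15: full span → s += 15 → s = 25.0000
seg 5 [219.7°–289.5°] dwell: s stays 25.0000
seg 6 [289.5°–360°] uniform, h=-25: θ=352.4° here. β=62.9, B=70.5. -25·62.9/70.5 = -22.3050 → s = 2.6950

θ=212.5°: 24.6549
θ=352.4°: 2.6950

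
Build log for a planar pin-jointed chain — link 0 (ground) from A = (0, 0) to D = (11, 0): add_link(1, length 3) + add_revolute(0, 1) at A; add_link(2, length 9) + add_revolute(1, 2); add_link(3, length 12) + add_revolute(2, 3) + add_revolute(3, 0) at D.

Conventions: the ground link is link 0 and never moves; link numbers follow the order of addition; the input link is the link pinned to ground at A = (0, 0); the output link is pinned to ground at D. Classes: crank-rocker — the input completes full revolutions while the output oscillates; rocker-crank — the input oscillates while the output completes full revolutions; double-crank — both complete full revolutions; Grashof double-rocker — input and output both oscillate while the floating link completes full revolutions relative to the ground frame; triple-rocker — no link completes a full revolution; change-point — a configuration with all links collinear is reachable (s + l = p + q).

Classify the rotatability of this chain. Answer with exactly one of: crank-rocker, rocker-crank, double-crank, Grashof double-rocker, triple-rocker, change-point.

lengths: ground=11, input=3, coupler=9, output=12
sorted: s=3 (shortest), l=12 (longest), p+q=20
s + l = 15 vs p + q = 20
s + l < p + q (Grashof) with shortest = input link → crank-rocker

crank-rocker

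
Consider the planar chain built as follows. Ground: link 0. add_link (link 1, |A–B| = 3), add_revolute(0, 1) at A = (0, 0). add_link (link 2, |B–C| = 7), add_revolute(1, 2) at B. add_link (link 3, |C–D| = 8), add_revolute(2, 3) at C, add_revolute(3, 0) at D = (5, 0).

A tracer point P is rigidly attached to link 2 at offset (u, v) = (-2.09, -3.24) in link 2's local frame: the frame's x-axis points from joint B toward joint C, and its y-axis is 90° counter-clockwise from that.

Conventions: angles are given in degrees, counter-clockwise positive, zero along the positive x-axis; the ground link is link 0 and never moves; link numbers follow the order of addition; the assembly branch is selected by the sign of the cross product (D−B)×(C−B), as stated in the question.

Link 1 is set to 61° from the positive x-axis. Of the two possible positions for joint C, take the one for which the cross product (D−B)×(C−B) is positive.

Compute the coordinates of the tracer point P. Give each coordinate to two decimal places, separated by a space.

A=(0,0), D=(5.00,0)
B = A + 3.00·(cos61°, sin61°) = (1.4544, 2.6239)
|BD| = 4.4109
circle(B,7.00) ∩ circle(D,8.00): a=0.5051, h=6.9818
  candidates: C₊=(6.0136,7.9355) cross=30.796; C₋=(-2.2928,-3.2887) cross=-30.796
  branch + wants cross > 0 → take C=(6.0136,7.9355) (cross=30.796)
ex = (C−B)/|BC| = (0.6513,0.7588); ey = (-0.7588,0.6513)
P = B + -2.09·ex + -3.24·ey = (2.5517,-1.0723)

2.55 -1.07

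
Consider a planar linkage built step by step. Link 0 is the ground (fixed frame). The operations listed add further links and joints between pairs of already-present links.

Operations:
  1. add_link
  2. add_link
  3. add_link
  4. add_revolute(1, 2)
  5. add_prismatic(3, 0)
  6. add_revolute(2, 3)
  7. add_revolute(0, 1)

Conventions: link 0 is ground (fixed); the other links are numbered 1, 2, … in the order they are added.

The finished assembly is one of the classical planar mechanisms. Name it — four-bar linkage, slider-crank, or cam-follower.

links: 4 (incl. ground); joints: 3 revolute, 1 prismatic, 0 higher (cam) pair, forming one closed loop
4 links, 3 revolutes + 1 prismatic in one loop → slider-crank

slider-crank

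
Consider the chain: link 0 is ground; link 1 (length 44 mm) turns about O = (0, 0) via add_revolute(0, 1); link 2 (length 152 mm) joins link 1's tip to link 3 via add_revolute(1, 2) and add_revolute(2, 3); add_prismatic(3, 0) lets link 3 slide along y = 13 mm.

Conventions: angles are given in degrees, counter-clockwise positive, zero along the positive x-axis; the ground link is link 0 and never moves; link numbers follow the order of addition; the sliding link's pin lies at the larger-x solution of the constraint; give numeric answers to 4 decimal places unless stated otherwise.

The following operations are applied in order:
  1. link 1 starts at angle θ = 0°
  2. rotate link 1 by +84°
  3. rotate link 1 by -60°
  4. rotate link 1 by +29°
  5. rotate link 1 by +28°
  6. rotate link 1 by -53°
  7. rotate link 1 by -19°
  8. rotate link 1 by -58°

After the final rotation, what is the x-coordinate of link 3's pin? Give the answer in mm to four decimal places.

geometry: r = 44 mm, L = 152 mm, e = 13 mm; θ starts at 0°
rotate link 1 by +84°: θ ← 0° +84° = 84°
rotate link 1 by -60°: θ ← 84° -60° = 24°
rotate link 1 by +29°: θ ← 24° +29° = 53°
rotate link 1 by +28°: θ ← 53° +28° = 81°
rotate link 1 by -53°: θ ← 81° -53° = 28°
rotate link 1 by -19°: θ ← 28° -19° = 9°
rotate link 1 by -58°: θ ← 9° -58° = -49°
crank pin P = (r cos θ, r sin θ) = (28.866597, -33.207222)
h = r sin θ − e = -33.207222 − 13 = -46.207222
x = r cos θ + √(L² − h²) = 28.866597 + 144.806397 = 173.672995

173.6730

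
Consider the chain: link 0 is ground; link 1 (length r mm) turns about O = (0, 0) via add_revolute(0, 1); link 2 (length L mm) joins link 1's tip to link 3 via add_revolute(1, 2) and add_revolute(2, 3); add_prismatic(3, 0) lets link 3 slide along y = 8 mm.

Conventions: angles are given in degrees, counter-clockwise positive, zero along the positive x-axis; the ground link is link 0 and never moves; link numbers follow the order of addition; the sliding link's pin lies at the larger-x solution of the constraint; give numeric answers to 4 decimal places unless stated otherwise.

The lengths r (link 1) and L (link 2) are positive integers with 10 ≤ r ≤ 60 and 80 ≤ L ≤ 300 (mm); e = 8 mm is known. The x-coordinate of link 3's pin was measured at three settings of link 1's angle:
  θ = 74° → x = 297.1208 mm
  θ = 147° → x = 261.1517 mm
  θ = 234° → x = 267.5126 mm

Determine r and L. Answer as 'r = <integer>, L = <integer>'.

constraint per measurement: (x − r cos θ)² + (r sin θ − e)² = L²
subtracting the θ₁ and θ₂ equations cancels the r² and L² terms:
r = (x₁² − x₂²) / (2[(x₁cos θ₁ + e sin θ₁) − (x₂cos θ₂ + e sin θ₂)]) = 33.0000 → r = 33
L² = (x₁ − r cos θ₁)² + (r sin θ₁ − e)² = 83520.9826 → L = 289.0000 → L = 289
check at θ₃=234°: x = 267.5126 (printed 267.5126) ✓

r = 33, L = 289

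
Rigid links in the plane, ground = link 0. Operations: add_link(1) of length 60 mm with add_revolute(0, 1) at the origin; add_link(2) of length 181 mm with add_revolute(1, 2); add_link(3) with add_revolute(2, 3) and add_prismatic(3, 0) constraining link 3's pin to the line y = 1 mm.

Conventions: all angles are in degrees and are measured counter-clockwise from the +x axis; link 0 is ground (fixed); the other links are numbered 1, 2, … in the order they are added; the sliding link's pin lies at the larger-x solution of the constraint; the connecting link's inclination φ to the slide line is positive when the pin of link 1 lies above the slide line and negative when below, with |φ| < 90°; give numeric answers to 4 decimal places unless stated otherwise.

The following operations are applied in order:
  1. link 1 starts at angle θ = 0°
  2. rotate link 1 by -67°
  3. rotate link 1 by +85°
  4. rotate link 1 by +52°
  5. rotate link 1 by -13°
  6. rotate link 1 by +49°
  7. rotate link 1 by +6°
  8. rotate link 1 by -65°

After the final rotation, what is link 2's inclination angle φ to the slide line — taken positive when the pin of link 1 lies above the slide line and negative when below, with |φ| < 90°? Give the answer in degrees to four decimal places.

geometry: r = 60 mm, L = 181 mm, e = 1 mm; θ starts at 0°
rotate link 1 by -67°: θ ← 0° -67° = -67°
rotate link 1 by +85°: θ ← -67° +85° = 18°
rotate link 1 by +52°: θ ← 18° +52° = 70°
rotate link 1 by -13°: θ ← 70° -13° = 57°
rotate link 1 by +49°: θ ← 57° +49° = 106°
rotate link 1 by +6°: θ ← 106° +6° = 112°
rotate link 1 by -65°: θ ← 112° -65° = 47°
h = r sin θ − e = 43.881222 − 1 = 42.881222
sin φ = h / L = 42.881222 / 181 = 0.23691283
φ = arcsin(0.23691283) = 13.704404°

13.7044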